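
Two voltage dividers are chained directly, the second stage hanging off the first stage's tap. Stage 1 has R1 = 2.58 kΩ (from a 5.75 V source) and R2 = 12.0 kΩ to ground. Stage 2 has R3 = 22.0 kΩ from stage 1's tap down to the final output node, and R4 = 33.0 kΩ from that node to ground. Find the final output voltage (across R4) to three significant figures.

Stage 2 presents R3+R4 = 55.00 kΩ as a load on stage 1's tap.
Stage 1's lower leg becomes R2‖(R3+R4) = 9.851 kΩ, so V_mid = 5.75 × 9.851/12.43 = 4.557 V.
Stage 2 is itself unloaded: V_out = V_mid × R4/(R3+R4) = 4.557 × 33.0/55.00 = 2.73 V.

V_out ≈ 2.73 V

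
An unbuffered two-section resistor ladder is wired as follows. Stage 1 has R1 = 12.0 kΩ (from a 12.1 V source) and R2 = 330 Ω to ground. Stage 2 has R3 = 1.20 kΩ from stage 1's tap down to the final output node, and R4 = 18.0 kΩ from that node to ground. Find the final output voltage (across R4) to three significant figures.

V_out ≈ 0.299 V

Stage 2 presents R3+R4 = 19200 Ω as a load on stage 1's tap.
Stage 1's lower leg becomes R2‖(R3+R4) = 324.4 Ω, so V_mid = 12.1 × 324.4/12320 = 0.3185 V.
Stage 2 is itself unloaded: V_out = V_mid × R4/(R3+R4) = 0.3185 × 18000/19200 = 0.299 V.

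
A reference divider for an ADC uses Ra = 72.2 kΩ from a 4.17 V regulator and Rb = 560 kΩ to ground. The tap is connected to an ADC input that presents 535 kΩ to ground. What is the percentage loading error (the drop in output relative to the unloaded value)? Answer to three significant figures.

Unloaded V = 4.17 × 560/632.2 = 3.6938 V.
Loaded: Rb‖R_L = 273.6 kΩ, giving V = 4.17 × 273.6/345.8 = 3.2994 V.
Drop = (3.6938 − 3.2994) / 3.6938 = 10.7 %.

10.7 %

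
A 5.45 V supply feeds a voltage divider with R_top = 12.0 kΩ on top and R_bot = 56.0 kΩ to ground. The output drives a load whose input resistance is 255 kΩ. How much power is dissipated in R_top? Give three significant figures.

P ≈ 0.106 mW

Total resistance from the source is R_top + (R_bot‖R_L) = 57.92 kΩ, so I = 5.45/57.92 kΩ = 0.09410 mA.
P = I²·R_top = (0.09410 mA)² × 12.0 kΩ = 0.106 mW.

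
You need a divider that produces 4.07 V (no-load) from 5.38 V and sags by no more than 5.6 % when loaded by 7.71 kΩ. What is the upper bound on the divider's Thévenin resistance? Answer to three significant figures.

R_th ≤ 457 Ω

Loading drop = R_th/(R_th + R_L) ≤ 0.0560, so R_th ≤ R_L · ε/(1−ε) = 7.71 kΩ × 0.0560/0.9440 = 457 Ω.
(Any R1, R2 with R2/(R1+R2) = 0.757 and R1‖R2 ≤ 457 Ω will meet the spec.)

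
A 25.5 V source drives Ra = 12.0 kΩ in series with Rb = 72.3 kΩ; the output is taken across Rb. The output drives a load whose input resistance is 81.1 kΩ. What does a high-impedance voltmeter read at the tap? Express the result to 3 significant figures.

The load sits in parallel with Rb: Rb‖R_L = (72.3 × 81.1) / (72.3 + 81.1) = 38.22 kΩ.
V_out = 25.5 × 38.22 / (12.0 + 38.22) = 25.5 × 38.22/50.22 = 19.4 V.
(Unloaded it would have been 21.9 V.)

V_out ≈ 19.4 V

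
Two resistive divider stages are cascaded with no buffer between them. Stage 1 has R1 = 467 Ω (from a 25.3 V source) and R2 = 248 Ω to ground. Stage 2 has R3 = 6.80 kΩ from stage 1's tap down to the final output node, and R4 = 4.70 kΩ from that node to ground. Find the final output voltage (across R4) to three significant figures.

V_out ≈ 3.54 V

Stage 2 presents R3+R4 = 11500 Ω as a load on stage 1's tap.
Stage 1's lower leg becomes R2‖(R3+R4) = 242.8 Ω, so V_mid = 25.3 × 242.8/709.8 = 8.653 V.
Stage 2 is itself unloaded: V_out = V_mid × R4/(R3+R4) = 8.653 × 4700/11500 = 3.54 V.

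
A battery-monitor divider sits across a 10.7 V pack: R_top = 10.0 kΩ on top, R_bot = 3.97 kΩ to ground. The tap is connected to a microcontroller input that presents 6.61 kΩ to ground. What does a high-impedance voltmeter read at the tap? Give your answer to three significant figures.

The load sits in parallel with R_bot: R_bot‖R_L = (3.97 × 6.61) / (3.97 + 6.61) = 2.480 kΩ.
V_out = 10.7 × 2.480 / (10.0 + 2.480) = 10.7 × 2.480/12.48 = 2.13 V.
(Unloaded it would have been 3.04 V.)

V_out ≈ 2.13 V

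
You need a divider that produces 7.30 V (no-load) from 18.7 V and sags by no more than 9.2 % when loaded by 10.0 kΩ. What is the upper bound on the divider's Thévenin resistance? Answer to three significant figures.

Loading drop = R_th/(R_th + R_L) ≤ 0.0920, so R_th ≤ R_L · ε/(1−ε) = 10.0 kΩ × 0.0920/0.9080 = 1.01 kΩ.

R_th ≤ 1.01 kΩ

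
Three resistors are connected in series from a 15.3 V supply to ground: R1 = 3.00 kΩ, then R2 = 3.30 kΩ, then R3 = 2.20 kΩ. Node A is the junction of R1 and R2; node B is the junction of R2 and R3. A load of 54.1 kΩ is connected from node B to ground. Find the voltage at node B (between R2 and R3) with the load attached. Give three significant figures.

V ≈ 3.84 V

At node B, R3 is in parallel with the load: R3‖R_L = 2.114 kΩ.
Below node A the resistance is R2 + (R3‖R_L) = 5.414 kΩ, so V_A = 15.3 × 5.414/8.414 = 9.845 V.
Then V_B = V_A × (R3‖R_L)/(R2 + R3‖R_L) = 9.845 × 2.114/5.414 = 3.84 V.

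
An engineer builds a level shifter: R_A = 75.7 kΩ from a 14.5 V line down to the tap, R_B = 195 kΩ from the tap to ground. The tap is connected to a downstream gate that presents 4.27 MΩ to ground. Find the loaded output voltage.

V_out ≈ 10.3 V

The load sits in parallel with R_B: R_B‖R_L = (195 × 4270) / (195 + 4270) = 186.5 kΩ.
V_out = 14.5 × 186.5 / (75.7 + 186.5) = 14.5 × 186.5/262.2 = 10.3 V.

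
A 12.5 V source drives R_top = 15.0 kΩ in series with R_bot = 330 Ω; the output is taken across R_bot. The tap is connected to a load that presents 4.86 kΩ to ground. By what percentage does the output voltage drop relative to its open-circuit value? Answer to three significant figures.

The divider's output (Thévenin) resistance is R_top‖R_bot = 322.9 Ω.
Fractional drop under load = R_th/(R_th + R_L) = 322.9 / (322.9 + 4860) = 0.06230.
So the output falls by 6.23 %.

6.23 %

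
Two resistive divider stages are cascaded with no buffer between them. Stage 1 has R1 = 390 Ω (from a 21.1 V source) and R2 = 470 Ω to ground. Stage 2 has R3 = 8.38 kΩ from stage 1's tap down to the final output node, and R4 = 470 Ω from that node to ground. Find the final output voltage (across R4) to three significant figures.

V_out ≈ 0.598 V

Stage 2 presents R3+R4 = 8850 Ω as a load on stage 1's tap.
Stage 1's lower leg becomes R2‖(R3+R4) = 446.3 Ω, so V_mid = 21.1 × 446.3/836.3 = 11.26 V.
Stage 2 is itself unloaded: V_out = V_mid × R4/(R3+R4) = 11.26 × 470/8850 = 0.598 V.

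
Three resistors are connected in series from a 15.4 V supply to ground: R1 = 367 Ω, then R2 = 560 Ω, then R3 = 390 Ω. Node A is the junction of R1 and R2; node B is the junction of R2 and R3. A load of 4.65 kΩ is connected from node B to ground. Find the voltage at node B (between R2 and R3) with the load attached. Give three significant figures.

V ≈ 4.31 V

At node B, R3 is in parallel with the load: R3‖R_L = 359.8 Ω.
Below node A the resistance is R2 + (R3‖R_L) = 919.8 Ω, so V_A = 15.4 × 919.8/1287 = 11.01 V.
Then V_B = V_A × (R3‖R_L)/(R2 + R3‖R_L) = 11.01 × 359.8/919.8 = 4.31 V.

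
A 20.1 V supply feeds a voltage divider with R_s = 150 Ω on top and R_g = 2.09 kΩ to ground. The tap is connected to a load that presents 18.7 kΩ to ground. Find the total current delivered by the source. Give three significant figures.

I ≈ 9.90 mA

R_g‖R_L = 1880 Ω, so the source sees R_s + R_g‖R_L = 2030 Ω.
I = 20.1 V / 2030 Ω = 9.90 mA.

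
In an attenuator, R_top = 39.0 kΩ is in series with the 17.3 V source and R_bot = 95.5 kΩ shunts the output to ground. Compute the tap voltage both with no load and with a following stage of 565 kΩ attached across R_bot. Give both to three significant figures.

Unloaded: 12.3 V; loaded: 11.7 V

Open-circuit: V = 17.3 × 95.5/(39.0 + 95.5) = 12.3 V.
With the load, R_bot becomes R_bot‖R_L = 81.69 kΩ, so V = 17.3 × 81.69/120.7 = 11.7 V.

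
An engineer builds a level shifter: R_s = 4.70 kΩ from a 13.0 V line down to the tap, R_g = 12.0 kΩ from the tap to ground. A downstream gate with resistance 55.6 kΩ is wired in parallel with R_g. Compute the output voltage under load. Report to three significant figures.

The load sits in parallel with R_g: R_g‖R_L = (12.0 × 55.6) / (12.0 + 55.6) = 9.870 kΩ.
V_out = 13.0 × 9.870 / (4.70 + 9.870) = 13.0 × 9.870/14.57 = 8.81 V.
(Unloaded it would have been 9.34 V.)

V_out ≈ 8.81 V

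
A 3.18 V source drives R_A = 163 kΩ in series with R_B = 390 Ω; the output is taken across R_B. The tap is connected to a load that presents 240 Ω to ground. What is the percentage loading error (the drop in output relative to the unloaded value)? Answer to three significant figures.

61.8 %

The divider's output (Thévenin) resistance is R_A‖R_B = 389.1 Ω.
Fractional drop under load = R_th/(R_th + R_L) = 389.1 / (389.1 + 240) = 0.6185.
So the output falls by 61.8 %.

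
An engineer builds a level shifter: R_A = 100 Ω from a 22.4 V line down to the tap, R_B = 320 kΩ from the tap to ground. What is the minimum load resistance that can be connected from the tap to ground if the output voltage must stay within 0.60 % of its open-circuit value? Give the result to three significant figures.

R_L(min) ≈ 16.6 kΩ

Output resistance R_th = R_A‖R_B = (100 × 320000)/320100 = 99.97 Ω.
The fractional drop is R_th/(R_th + R_L); requiring this ≤ 0.00600 gives R_L ≥ R_th(1/0.00600 − 1) = 99.97 × 165.7 = 16.6 kΩ.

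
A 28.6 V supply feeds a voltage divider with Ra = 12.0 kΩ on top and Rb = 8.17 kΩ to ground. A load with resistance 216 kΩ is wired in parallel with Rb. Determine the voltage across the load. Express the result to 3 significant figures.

The load sits in parallel with Rb: Rb‖R_L = (8.17 × 216) / (8.17 + 216) = 7.872 kΩ.
V_out = 28.6 × 7.872 / (12.0 + 7.872) = 28.6 × 7.872/19.87 = 11.3 V.

V_out ≈ 11.3 V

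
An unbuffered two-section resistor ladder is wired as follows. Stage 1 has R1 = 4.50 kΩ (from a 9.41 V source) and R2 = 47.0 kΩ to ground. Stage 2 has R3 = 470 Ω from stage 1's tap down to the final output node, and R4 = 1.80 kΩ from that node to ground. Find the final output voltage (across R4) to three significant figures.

V_out ≈ 2.42 V

Stage 2 presents R3+R4 = 2270 Ω as a load on stage 1's tap.
Stage 1's lower leg becomes R2‖(R3+R4) = 2165 Ω, so V_mid = 9.41 × 2165/6665 = 3.057 V.
Stage 2 is itself unloaded: V_out = V_mid × R4/(R3+R4) = 3.057 × 1800/2270 = 2.42 V.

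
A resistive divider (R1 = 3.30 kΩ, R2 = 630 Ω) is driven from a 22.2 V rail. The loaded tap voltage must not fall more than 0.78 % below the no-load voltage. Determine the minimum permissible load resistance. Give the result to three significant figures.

R_L(min) ≈ 67.3 kΩ

Output resistance R_th = R1‖R2 = (3300 × 630)/3930 = 529.0 Ω.
The fractional drop is R_th/(R_th + R_L); requiring this ≤ 0.00780 gives R_L ≥ R_th(1/0.00780 − 1) = 529.0 × 127.2 = 67.3 kΩ.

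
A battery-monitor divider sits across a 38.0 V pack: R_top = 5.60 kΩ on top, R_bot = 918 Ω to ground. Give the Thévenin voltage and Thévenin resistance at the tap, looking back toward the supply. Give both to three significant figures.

V_th is the open-circuit tap voltage: 38.0 × 918/(5600 + 918) = 5.35 V.
With the supply zeroed, R_top and R_bot appear in parallel from the tap: R_th = R_top‖R_bot = (5600 × 918)/6518 = 789 Ω.

V_th = 5.35 V, R_th = 789 Ω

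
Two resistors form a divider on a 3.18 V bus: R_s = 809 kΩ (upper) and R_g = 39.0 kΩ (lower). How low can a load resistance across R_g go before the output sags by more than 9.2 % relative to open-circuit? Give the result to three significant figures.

Output resistance R_th = R_s‖R_g = (809 × 39.0)/848.0 = 37.21 kΩ.
The fractional drop is R_th/(R_th + R_L); requiring this ≤ 0.0920 gives R_L ≥ R_th(1/0.0920 − 1) = 37.21 × 9.870 = 367 kΩ.

R_L(min) ≈ 367 kΩ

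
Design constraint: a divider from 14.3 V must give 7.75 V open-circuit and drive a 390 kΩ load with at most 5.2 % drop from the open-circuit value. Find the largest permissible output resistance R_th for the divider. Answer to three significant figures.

Loading drop = R_th/(R_th + R_L) ≤ 0.0520, so R_th ≤ R_L · ε/(1−ε) = 390 kΩ × 0.0520/0.9480 = 21.4 kΩ.

R_th ≤ 21.4 kΩ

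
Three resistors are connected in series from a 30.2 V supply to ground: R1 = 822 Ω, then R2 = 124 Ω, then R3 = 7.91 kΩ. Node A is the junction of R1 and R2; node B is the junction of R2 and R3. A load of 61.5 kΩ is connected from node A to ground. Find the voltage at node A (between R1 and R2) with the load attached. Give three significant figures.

V ≈ 27.1 V

Below node A the series string R2+R3 = 8034 Ω sits in parallel with the 61500 Ω load: 7106 Ω.
V_A = 30.2 × 7106/(822 + 7106) = 27.1 V.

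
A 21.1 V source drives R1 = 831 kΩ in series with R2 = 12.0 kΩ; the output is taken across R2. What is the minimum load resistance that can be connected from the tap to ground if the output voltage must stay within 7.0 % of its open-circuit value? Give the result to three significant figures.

R_L(min) ≈ 157 kΩ

Output resistance R_th = R1‖R2 = (831 × 12.0)/843.0 = 11.83 kΩ.
The fractional drop is R_th/(R_th + R_L); requiring this ≤ 0.0700 gives R_L ≥ R_th(1/0.0700 − 1) = 11.83 × 13.29 = 157 kΩ.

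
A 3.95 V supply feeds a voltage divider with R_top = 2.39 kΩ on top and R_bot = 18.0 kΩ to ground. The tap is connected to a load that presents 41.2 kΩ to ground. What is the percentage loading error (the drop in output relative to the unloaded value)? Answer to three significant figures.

The divider's output (Thévenin) resistance is R_top‖R_bot = 2.110 kΩ.
Fractional drop under load = R_th/(R_th + R_L) = 2.110 / (2.110 + 41.2) = 0.04872.
So the output falls by 4.87 %.

4.87 %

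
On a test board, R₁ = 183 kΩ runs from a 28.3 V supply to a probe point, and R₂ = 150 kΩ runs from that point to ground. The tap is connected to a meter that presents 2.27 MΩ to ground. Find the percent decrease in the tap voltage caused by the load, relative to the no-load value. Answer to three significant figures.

The divider's output (Thévenin) resistance is R₁‖R₂ = 82.43 kΩ.
Fractional drop under load = R_th/(R_th + R_L) = 82.43 / (82.43 + 2270) = 0.03504.
So the output falls by 3.50 %.

3.50 %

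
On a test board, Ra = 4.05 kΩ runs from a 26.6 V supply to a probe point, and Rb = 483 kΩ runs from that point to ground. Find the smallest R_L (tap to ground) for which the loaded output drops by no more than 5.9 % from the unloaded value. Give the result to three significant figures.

Output resistance R_th = Ra‖Rb = (4.05 × 483)/487.1 = 4.016 kΩ.
The fractional drop is R_th/(R_th + R_L); requiring this ≤ 0.0590 gives R_L ≥ R_th(1/0.0590 − 1) = 4.016 × 15.95 = 64.1 kΩ.

R_L(min) ≈ 64.1 kΩ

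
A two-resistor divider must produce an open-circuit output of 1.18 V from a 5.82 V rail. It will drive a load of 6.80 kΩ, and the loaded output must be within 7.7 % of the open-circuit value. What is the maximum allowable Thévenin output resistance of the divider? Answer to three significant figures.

Loading drop = R_th/(R_th + R_L) ≤ 0.0770, so R_th ≤ R_L · ε/(1−ε) = 6.80 kΩ × 0.0770/0.9230 = 567 Ω.

R_th ≤ 567 Ω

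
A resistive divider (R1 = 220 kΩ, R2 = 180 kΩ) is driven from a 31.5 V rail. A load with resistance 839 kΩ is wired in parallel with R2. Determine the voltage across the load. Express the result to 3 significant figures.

The load sits in parallel with R2: R2‖R_L = (180 × 839) / (180 + 839) = 148.2 kΩ.
V_out = 31.5 × 148.2 / (220 + 148.2) = 31.5 × 148.2/368.2 = 12.7 V.

V_out ≈ 12.7 V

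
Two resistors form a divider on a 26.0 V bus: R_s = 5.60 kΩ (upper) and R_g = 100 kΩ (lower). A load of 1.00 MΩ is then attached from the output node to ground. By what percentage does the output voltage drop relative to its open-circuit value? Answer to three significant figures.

0.528 %

The divider's output (Thévenin) resistance is R_s‖R_g = 5.303 kΩ.
Fractional drop under load = R_th/(R_th + R_L) = 5.303 / (5.303 + 1000) = 0.005275.
So the output falls by 0.528 %.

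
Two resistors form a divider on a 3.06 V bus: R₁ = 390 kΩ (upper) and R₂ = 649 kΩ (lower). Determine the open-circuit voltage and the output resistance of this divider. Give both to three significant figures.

V_th is the open-circuit tap voltage: 3.06 × 649/(390 + 649) = 1.91 V.
With the supply zeroed, R₁ and R₂ appear in parallel from the tap: R_th = R₁‖R₂ = (390 × 649)/1039 = 244 kΩ.

V_th = 1.91 V, R_th = 244 kΩ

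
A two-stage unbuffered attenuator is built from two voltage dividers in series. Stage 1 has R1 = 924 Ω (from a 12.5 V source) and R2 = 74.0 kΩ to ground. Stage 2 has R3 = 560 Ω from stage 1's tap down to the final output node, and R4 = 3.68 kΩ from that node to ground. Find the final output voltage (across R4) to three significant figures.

V_out ≈ 8.82 V

Stage 2 presents R3+R4 = 4240 Ω as a load on stage 1's tap.
Stage 1's lower leg becomes R2‖(R3+R4) = 4010 Ω, so V_mid = 12.5 × 4010/4934 = 10.16 V.
Stage 2 is itself unloaded: V_out = V_mid × R4/(R3+R4) = 10.16 × 3680/4240 = 8.82 V.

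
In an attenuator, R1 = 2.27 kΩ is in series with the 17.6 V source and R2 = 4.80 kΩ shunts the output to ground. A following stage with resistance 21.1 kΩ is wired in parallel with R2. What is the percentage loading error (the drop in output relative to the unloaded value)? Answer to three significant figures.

The divider's output (Thévenin) resistance is R1‖R2 = 1.541 kΩ.
Fractional drop under load = R_th/(R_th + R_L) = 1.541 / (1.541 + 21.1) = 0.06807.
So the output falls by 6.81 %.

6.81 %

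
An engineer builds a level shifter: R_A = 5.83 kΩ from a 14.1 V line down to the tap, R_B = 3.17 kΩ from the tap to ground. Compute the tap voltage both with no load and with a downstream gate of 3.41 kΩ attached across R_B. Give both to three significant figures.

Open-circuit: V = 14.1 × 3.17/(5.83 + 3.17) = 4.97 V.
With the load, R_B becomes R_B‖R_L = 1.643 kΩ, so V = 14.1 × 1.643/7.473 = 3.10 V.

Unloaded: 4.97 V; loaded: 3.10 V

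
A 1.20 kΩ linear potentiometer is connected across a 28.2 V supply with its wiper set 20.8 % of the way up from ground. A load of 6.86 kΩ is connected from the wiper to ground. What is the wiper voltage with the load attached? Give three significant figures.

The wiper splits the pot into (1−α)R = 950.4 Ω above and αR = 249.6 Ω below.
Lower section ‖ load = 240.8 Ω.
V_wiper = 28.2 × 240.8/(950.4 + 240.8) = 5.70 V.

V ≈ 5.70 V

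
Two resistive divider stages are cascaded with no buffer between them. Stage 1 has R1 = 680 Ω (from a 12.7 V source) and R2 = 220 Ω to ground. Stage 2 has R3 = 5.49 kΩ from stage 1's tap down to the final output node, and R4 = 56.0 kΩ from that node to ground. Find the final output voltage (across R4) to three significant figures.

V_out ≈ 2.82 V

Stage 2 presents R3+R4 = 61490 Ω as a load on stage 1's tap.
Stage 1's lower leg becomes R2‖(R3+R4) = 219.2 Ω, so V_mid = 12.7 × 219.2/899.2 = 3.096 V.
Stage 2 is itself unloaded: V_out = V_mid × R4/(R3+R4) = 3.096 × 56000/61490 = 2.82 V.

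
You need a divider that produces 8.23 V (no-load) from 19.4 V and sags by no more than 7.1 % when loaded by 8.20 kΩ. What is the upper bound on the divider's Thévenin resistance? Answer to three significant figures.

Loading drop = R_th/(R_th + R_L) ≤ 0.0710, so R_th ≤ R_L · ε/(1−ε) = 8.20 kΩ × 0.0710/0.9290 = 627 Ω.
(Any R1, R2 with R2/(R1+R2) = 0.424 and R1‖R2 ≤ 627 Ω will meet the spec.)

R_th ≤ 627 Ω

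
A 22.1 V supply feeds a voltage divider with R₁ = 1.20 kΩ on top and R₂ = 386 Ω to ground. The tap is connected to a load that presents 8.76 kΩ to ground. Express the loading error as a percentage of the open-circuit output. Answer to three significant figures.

3.23 %

The divider's output (Thévenin) resistance is R₁‖R₂ = 292.1 Ω.
Fractional drop under load = R_th/(R_th + R_L) = 292.1 / (292.1 + 8760) = 0.03226.
So the output falls by 3.23 %.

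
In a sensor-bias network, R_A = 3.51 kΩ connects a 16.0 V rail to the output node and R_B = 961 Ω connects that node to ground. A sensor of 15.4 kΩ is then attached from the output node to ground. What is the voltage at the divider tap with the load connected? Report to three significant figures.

V_out ≈ 3.28 V

The load sits in parallel with R_B: R_B‖R_L = (961 × 15400) / (961 + 15400) = 904.6 Ω.
V_out = 16.0 × 904.6 / (3510 + 904.6) = 16.0 × 904.6/4415 = 3.28 V.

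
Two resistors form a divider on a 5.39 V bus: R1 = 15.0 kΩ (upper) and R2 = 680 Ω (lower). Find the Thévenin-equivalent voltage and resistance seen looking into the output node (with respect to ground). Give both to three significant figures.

V_th is the open-circuit tap voltage: 5.39 × 680/(15000 + 680) = 0.234 V.
With the supply zeroed, R1 and R2 appear in parallel from the tap: R_th = R1‖R2 = (15000 × 680)/15680 = 651 Ω.

V_th = 0.234 V, R_th = 651 Ω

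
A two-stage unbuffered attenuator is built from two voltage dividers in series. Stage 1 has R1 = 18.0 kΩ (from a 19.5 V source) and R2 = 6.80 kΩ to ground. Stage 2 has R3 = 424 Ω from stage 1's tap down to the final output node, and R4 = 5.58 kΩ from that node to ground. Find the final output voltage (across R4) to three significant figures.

Stage 2 presents R3+R4 = 6004 Ω as a load on stage 1's tap.
Stage 1's lower leg becomes R2‖(R3+R4) = 3189 Ω, so V_mid = 19.5 × 3189/21190 = 2.935 V.
Stage 2 is itself unloaded: V_out = V_mid × R4/(R3+R4) = 2.935 × 5580/6004 = 2.73 V.

V_out ≈ 2.73 V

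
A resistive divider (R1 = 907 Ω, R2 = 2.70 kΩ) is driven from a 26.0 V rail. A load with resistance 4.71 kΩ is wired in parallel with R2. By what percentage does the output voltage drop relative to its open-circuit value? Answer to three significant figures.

Unloaded V = 26.0 × 2700/3607 = 19.462 V.
Loaded: R2‖R_L = 1716 Ω, giving V = 26.0 × 1716/2623 = 17.010 V.
Drop = (19.462 − 17.010) / 19.462 = 12.6 %.

12.6 %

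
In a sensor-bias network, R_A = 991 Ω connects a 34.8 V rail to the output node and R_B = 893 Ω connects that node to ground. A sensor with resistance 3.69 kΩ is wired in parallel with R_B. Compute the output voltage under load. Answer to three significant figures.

V_out ≈ 14.6 V

The load sits in parallel with R_B: R_B‖R_L = (893 × 3690) / (893 + 3690) = 719.0 Ω.
V_out = 34.8 × 719.0 / (991 + 719.0) = 34.8 × 719.0/1710 = 14.6 V.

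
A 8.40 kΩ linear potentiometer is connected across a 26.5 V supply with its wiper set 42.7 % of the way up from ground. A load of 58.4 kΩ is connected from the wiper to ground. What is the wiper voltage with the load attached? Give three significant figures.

V ≈ 10.9 V

The wiper splits the pot into (1−α)R = 4.813 kΩ above and αR = 3.587 kΩ below.
Lower section ‖ load = 3.379 kΩ.
V_wiper = 26.5 × 3.379/(4.813 + 3.379) = 10.9 V.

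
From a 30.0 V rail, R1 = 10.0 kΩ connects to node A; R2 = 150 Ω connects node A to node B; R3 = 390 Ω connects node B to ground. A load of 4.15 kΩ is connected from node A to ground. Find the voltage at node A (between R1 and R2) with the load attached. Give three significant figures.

Below node A the series string R2+R3 = 540.0 Ω sits in parallel with the 4150 Ω load: 477.8 Ω.
V_A = 30.0 × 477.8/(10000 + 477.8) = 1.37 V.

V ≈ 1.37 V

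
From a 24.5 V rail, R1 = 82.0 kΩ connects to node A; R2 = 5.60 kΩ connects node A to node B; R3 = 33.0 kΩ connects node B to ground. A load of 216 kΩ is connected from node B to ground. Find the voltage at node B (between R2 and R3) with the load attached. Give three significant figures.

At node B, R3 is in parallel with the load: R3‖R_L = 28.63 kΩ.
Below node A the resistance is R2 + (R3‖R_L) = 34.23 kΩ, so V_A = 24.5 × 34.23/116.2 = 7.215 V.
Then V_B = V_A × (R3‖R_L)/(R2 + R3‖R_L) = 7.215 × 28.63/34.23 = 6.03 V.

V ≈ 6.03 V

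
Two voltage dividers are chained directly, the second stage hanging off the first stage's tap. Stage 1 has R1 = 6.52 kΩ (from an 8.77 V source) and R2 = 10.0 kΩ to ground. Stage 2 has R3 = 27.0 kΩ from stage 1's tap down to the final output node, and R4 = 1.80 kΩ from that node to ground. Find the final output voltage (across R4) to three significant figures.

Stage 2 presents R3+R4 = 28.80 kΩ as a load on stage 1's tap.
Stage 1's lower leg becomes R2‖(R3+R4) = 7.423 kΩ, so V_mid = 8.77 × 7.423/13.94 = 4.669 V.
Stage 2 is itself unloaded: V_out = V_mid × R4/(R3+R4) = 4.669 × 1.80/28.80 = 0.292 V.

V_out ≈ 0.292 V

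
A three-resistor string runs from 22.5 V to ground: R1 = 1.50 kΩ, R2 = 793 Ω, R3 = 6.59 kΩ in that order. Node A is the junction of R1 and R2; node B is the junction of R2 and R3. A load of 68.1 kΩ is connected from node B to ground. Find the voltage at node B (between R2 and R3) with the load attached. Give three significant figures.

At node B, R3 is in parallel with the load: R3‖R_L = 6009 Ω.
Below node A the resistance is R2 + (R3‖R_L) = 6802 Ω, so V_A = 22.5 × 6802/8302 = 18.43 V.
Then V_B = V_A × (R3‖R_L)/(R2 + R3‖R_L) = 18.43 × 6009/6802 = 16.3 V.

V ≈ 16.3 V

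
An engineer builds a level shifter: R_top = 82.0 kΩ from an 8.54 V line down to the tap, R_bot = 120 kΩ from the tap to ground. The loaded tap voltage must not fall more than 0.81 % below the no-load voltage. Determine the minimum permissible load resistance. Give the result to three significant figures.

R_L(min) ≈ 5.97 MΩ

Output resistance R_th = R_top‖R_bot = (82.0 × 120)/202.0 = 48.71 kΩ.
The fractional drop is R_th/(R_th + R_L); requiring this ≤ 0.00810 gives R_L ≥ R_th(1/0.00810 − 1) = 48.71 × 122.5 = 5.97 MΩ.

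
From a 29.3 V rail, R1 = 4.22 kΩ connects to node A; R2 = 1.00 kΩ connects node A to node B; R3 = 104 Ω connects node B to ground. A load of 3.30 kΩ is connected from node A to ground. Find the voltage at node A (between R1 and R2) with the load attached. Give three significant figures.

Below node A the series string R2+R3 = 1104 Ω sits in parallel with the 3300 Ω load: 827.2 Ω.
V_A = 29.3 × 827.2/(4220 + 827.2) = 4.80 V.

V ≈ 4.80 V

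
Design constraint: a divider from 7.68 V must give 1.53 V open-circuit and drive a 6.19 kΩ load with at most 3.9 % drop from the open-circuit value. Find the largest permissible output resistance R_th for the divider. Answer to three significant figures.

R_th ≤ 251 Ω

Loading drop = R_th/(R_th + R_L) ≤ 0.0390, so R_th ≤ R_L · ε/(1−ε) = 6.19 kΩ × 0.0390/0.9610 = 251 Ω.
(Any R1, R2 with R2/(R1+R2) = 0.199 and R1‖R2 ≤ 251 Ω will meet the spec.)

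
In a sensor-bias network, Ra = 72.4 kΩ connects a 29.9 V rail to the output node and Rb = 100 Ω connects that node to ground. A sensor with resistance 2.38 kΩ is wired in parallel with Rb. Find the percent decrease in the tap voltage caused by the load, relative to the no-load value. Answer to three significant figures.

The divider's output (Thévenin) resistance is Ra‖Rb = 99.86 Ω.
Fractional drop under load = R_th/(R_th + R_L) = 99.86 / (99.86 + 2380) = 0.04027.
So the output falls by 4.03 %.

4.03 %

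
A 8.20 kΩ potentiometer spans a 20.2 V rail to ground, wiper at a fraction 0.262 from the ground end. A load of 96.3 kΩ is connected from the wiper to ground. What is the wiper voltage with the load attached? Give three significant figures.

V ≈ 5.21 V

The wiper splits the pot into (1−α)R = 6.052 kΩ above and αR = 2.148 kΩ below.
Lower section ‖ load = 2.102 kΩ.
V_wiper = 20.2 × 2.102/(6.052 + 2.102) = 5.21 V.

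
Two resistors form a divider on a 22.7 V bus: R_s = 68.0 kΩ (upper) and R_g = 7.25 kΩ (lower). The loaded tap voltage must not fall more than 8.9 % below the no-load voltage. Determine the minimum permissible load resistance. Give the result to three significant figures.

R_L(min) ≈ 67.1 kΩ

Output resistance R_th = R_s‖R_g = (68.0 × 7.25)/75.25 = 6.551 kΩ.
The fractional drop is R_th/(R_th + R_L); requiring this ≤ 0.0890 gives R_L ≥ R_th(1/0.0890 − 1) = 6.551 × 10.24 = 67.1 kΩ.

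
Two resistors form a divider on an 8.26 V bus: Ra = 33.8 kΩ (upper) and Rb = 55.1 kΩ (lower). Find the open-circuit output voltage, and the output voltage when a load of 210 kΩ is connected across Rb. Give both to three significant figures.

Open-circuit: V = 8.26 × 55.1/(33.8 + 55.1) = 5.12 V.
With the load, Rb becomes Rb‖R_L = 43.65 kΩ, so V = 8.26 × 43.65/77.45 = 4.66 V.

Unloaded: 5.12 V; loaded: 4.66 V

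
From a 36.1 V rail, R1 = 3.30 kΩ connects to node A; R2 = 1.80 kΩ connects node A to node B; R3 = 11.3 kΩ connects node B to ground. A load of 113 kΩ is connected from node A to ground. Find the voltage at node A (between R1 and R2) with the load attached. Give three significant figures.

Below node A the series string R2+R3 = 13.10 kΩ sits in parallel with the 113 kΩ load: 11.74 kΩ.
V_A = 36.1 × 11.74/(3.30 + 11.74) = 28.2 V.

V ≈ 28.2 V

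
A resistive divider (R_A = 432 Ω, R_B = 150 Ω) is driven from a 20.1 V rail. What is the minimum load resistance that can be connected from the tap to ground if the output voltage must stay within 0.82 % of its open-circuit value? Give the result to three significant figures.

Output resistance R_th = R_A‖R_B = (432 × 150)/582.0 = 111.3 Ω.
The fractional drop is R_th/(R_th + R_L); requiring this ≤ 0.00820 gives R_L ≥ R_th(1/0.00820 − 1) = 111.3 × 121.0 = 13.5 kΩ.

R_L(min) ≈ 13.5 kΩ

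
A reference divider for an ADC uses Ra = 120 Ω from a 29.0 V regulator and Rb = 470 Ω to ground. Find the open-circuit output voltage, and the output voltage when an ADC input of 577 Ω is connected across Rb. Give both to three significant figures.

Unloaded: 23.1 V; loaded: 19.8 V

Open-circuit: V = 29.0 × 470/(120 + 470) = 23.1 V.
With the load, Rb becomes Rb‖R_L = 259.0 Ω, so V = 29.0 × 259.0/379.0 = 19.8 V.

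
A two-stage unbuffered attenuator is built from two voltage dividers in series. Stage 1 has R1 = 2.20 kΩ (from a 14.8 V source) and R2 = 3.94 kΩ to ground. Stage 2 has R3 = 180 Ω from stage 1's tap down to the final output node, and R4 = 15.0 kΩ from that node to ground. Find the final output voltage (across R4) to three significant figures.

Stage 2 presents R3+R4 = 15180 Ω as a load on stage 1's tap.
Stage 1's lower leg becomes R2‖(R3+R4) = 3128 Ω, so V_mid = 14.8 × 3128/5328 = 8.689 V.
Stage 2 is itself unloaded: V_out = V_mid × R4/(R3+R4) = 8.689 × 15000/15180 = 8.59 V.

V_out ≈ 8.59 V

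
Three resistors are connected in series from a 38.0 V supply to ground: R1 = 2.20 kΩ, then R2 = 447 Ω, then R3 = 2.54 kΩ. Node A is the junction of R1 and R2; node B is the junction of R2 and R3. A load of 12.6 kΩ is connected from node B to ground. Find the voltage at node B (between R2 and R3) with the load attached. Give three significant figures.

At node B, R3 is in parallel with the load: R3‖R_L = 2114 Ω.
Below node A the resistance is R2 + (R3‖R_L) = 2561 Ω, so V_A = 38.0 × 2561/4761 = 20.44 V.
Then V_B = V_A × (R3‖R_L)/(R2 + R3‖R_L) = 20.44 × 2114/2561 = 16.9 V.

V ≈ 16.9 V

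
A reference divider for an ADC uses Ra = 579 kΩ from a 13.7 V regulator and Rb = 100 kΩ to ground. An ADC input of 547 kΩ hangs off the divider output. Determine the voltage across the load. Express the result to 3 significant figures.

The load sits in parallel with Rb: Rb‖R_L = (100 × 547) / (100 + 547) = 84.54 kΩ.
V_out = 13.7 × 84.54 / (579 + 84.54) = 13.7 × 84.54/663.5 = 1.75 V.
(Unloaded it would have been 2.02 V.)

V_out ≈ 1.75 V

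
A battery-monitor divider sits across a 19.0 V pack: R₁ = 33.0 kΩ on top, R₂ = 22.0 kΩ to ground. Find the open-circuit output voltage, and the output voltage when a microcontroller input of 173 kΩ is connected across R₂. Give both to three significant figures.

Unloaded: 7.60 V; loaded: 7.06 V

Open-circuit: V = 19.0 × 22.0/(33.0 + 22.0) = 7.60 V.
With the load, R₂ becomes R₂‖R_L = 19.52 kΩ, so V = 19.0 × 19.52/52.52 = 7.06 V.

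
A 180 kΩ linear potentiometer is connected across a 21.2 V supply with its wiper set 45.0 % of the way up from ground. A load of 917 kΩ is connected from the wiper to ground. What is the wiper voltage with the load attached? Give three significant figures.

The wiper splits the pot into (1−α)R = 99.00 kΩ above and αR = 81.00 kΩ below.
Lower section ‖ load = 74.43 kΩ.
V_wiper = 21.2 × 74.43/(99.00 + 74.43) = 9.10 V.

V ≈ 9.10 V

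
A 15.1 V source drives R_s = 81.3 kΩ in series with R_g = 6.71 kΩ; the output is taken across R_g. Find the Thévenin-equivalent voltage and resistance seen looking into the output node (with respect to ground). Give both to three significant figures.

V_th is the open-circuit tap voltage: 15.1 × 6.71/(81.3 + 6.71) = 1.15 V.
With the supply zeroed, R_s and R_g appear in parallel from the tap: R_th = R_s‖R_g = (81.3 × 6.71)/88.01 = 6.20 kΩ.

V_th = 1.15 V, R_th = 6.20 kΩ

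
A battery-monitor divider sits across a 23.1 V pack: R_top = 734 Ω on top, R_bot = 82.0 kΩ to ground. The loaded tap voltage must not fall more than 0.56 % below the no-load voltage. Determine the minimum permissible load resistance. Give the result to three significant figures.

R_L(min) ≈ 129 kΩ

Output resistance R_th = R_top‖R_bot = (734 × 82000)/82730 = 727.5 Ω.
The fractional drop is R_th/(R_th + R_L); requiring this ≤ 0.00560 gives R_L ≥ R_th(1/0.00560 − 1) = 727.5 × 177.6 = 129 kΩ.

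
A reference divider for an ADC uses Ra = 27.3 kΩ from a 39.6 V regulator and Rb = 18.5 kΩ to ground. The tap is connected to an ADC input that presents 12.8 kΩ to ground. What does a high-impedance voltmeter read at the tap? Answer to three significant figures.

V_out ≈ 8.59 V

The load sits in parallel with Rb: Rb‖R_L = (18.5 × 12.8) / (18.5 + 12.8) = 7.565 kΩ.
V_out = 39.6 × 7.565 / (27.3 + 7.565) = 39.6 × 7.565/34.87 = 8.59 V.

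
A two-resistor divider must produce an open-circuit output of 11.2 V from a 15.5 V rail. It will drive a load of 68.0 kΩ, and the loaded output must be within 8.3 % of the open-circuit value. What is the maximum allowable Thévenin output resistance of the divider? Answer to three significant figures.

Loading drop = R_th/(R_th + R_L) ≤ 0.0830, so R_th ≤ R_L · ε/(1−ε) = 68.0 kΩ × 0.0830/0.9170 = 6.15 kΩ.
(Any R1, R2 with R2/(R1+R2) = 0.723 and R1‖R2 ≤ 6.15 kΩ will meet the spec.)

R_th ≤ 6.15 kΩ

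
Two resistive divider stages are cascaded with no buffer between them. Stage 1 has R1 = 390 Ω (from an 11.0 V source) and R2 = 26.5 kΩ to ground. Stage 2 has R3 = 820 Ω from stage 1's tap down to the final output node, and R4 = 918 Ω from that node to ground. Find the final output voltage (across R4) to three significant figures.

V_out ≈ 4.69 V

Stage 2 presents R3+R4 = 1738 Ω as a load on stage 1's tap.
Stage 1's lower leg becomes R2‖(R3+R4) = 1631 Ω, so V_mid = 11.0 × 1631/2021 = 8.877 V.
Stage 2 is itself unloaded: V_out = V_mid × R4/(R3+R4) = 8.877 × 918/1738 = 4.69 V.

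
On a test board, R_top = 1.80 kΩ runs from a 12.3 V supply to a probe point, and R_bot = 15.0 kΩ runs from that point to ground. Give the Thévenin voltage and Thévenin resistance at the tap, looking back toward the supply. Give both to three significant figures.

V_th is the open-circuit tap voltage: 12.3 × 15.0/(1.80 + 15.0) = 11.0 V.
With the supply zeroed, R_top and R_bot appear in parallel from the tap: R_th = R_top‖R_bot = (1.80 × 15.0)/16.80 = 1.61 kΩ.

V_th = 11.0 V, R_th = 1.61 kΩ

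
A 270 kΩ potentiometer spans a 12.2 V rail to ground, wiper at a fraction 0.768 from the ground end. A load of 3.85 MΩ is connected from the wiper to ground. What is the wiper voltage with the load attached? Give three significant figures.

V ≈ 9.25 V

The wiper splits the pot into (1−α)R = 62.64 kΩ above and αR = 207.4 kΩ below.
Lower section ‖ load = 196.8 kΩ.
V_wiper = 12.2 × 196.8/(62.64 + 196.8) = 9.25 V.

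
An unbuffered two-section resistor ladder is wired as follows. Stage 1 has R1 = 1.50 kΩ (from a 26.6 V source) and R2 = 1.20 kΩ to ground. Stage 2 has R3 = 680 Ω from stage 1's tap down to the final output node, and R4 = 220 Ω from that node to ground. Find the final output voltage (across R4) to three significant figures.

V_out ≈ 1.66 V

Stage 2 presents R3+R4 = 900.0 Ω as a load on stage 1's tap.
Stage 1's lower leg becomes R2‖(R3+R4) = 514.3 Ω, so V_mid = 26.6 × 514.3/2014 = 6.791 V.
Stage 2 is itself unloaded: V_out = V_mid × R4/(R3+R4) = 6.791 × 220/900.0 = 1.66 V.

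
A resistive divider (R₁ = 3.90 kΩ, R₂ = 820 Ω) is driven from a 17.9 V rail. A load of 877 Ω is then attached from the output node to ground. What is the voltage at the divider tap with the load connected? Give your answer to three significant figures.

V_out ≈ 1.75 V

The load sits in parallel with R₂: R₂‖R_L = (820 × 877) / (820 + 877) = 423.8 Ω.
V_out = 17.9 × 423.8 / (3900 + 423.8) = 17.9 × 423.8/4324 = 1.75 V.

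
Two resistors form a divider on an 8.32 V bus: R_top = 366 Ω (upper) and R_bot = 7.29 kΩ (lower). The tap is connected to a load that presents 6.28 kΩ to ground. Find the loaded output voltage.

The load sits in parallel with R_bot: R_bot‖R_L = (7290 × 6280) / (7290 + 6280) = 3374 Ω.
V_out = 8.32 × 3374 / (366 + 3374) = 8.32 × 3374/3740 = 7.51 V.

V_out ≈ 7.51 V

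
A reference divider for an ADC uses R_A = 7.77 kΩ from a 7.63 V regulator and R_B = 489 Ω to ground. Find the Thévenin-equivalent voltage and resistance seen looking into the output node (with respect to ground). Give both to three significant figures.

V_th is the open-circuit tap voltage: 7.63 × 489/(7770 + 489) = 0.452 V.
With the supply zeroed, R_A and R_B appear in parallel from the tap: R_th = R_A‖R_B = (7770 × 489)/8259 = 460 Ω.

V_th = 0.452 V, R_th = 460 Ω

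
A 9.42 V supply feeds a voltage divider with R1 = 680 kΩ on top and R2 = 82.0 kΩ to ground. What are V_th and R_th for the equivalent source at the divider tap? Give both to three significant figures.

V_th = 1.01 V, R_th = 73.2 kΩ

V_th is the open-circuit tap voltage: 9.42 × 82.0/(680 + 82.0) = 1.01 V.
With the supply zeroed, R1 and R2 appear in parallel from the tap: R_th = R1‖R2 = (680 × 82.0)/762.0 = 73.2 kΩ.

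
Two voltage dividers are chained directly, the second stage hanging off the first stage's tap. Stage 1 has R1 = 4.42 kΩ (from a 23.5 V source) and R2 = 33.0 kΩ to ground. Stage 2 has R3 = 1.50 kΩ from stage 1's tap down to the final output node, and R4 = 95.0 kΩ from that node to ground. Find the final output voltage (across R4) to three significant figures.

V_out ≈ 19.6 V

Stage 2 presents R3+R4 = 96.50 kΩ as a load on stage 1's tap.
Stage 1's lower leg becomes R2‖(R3+R4) = 24.59 kΩ, so V_mid = 23.5 × 24.59/29.01 = 19.92 V.
Stage 2 is itself unloaded: V_out = V_mid × R4/(R3+R4) = 19.92 × 95.0/96.50 = 19.6 V.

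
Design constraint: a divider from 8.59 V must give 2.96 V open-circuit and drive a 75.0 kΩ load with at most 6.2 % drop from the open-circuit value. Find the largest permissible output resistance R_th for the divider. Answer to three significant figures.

R_th ≤ 4.96 kΩ

Loading drop = R_th/(R_th + R_L) ≤ 0.0620, so R_th ≤ R_L · ε/(1−ε) = 75.0 kΩ × 0.0620/0.9380 = 4.96 kΩ.
(Any R1, R2 with R2/(R1+R2) = 0.345 and R1‖R2 ≤ 4.96 kΩ will meet the spec.)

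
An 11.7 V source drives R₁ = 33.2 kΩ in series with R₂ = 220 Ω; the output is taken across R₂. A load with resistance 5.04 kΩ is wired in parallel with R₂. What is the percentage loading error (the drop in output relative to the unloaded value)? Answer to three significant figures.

The divider's output (Thévenin) resistance is R₁‖R₂ = 218.6 Ω.
Fractional drop under load = R_th/(R_th + R_L) = 218.6 / (218.6 + 5040) = 0.04156.
So the output falls by 4.16 %.

4.16 %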